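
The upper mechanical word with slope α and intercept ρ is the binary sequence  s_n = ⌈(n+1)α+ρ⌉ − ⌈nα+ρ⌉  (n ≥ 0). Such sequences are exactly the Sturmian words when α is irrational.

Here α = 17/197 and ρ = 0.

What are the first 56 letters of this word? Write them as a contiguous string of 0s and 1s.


n=0: ⌈(1·17)/197⌉ − ⌈(0·17)/197⌉ = ⌈17/197⌉ − ⌈0/197⌉ = 1 − 0 = 1
n=1: ⌈(2·17)/197⌉ − ⌈(1·17)/197⌉ = ⌈34/197⌉ − ⌈17/197⌉ = 1 − 1 = 0
n=2: ⌈(3·17)/197⌉ − ⌈(2·17)/197⌉ = ⌈51/197⌉ − ⌈34/197⌉ = 1 − 1 = 0
n=3: ⌈(4·17)/197⌉ − ⌈(3·17)/197⌉ = ⌈68/197⌉ − ⌈51/197⌉ = 1 − 1 = 0
n=4: ⌈(5·17)/197⌉ − ⌈(4·17)/197⌉ = ⌈85/197⌉ − ⌈68/197⌉ = 1 − 1 = 0
n=5: ⌈(6·17)/197⌉ − ⌈(5·17)/197⌉ = ⌈102/197⌉ − ⌈85/197⌉ = 1 − 1 = 0
n=6: ⌈(7·17)/197⌉ − ⌈(6·17)/197⌉ = ⌈119/197⌉ − ⌈102/197⌉ = 1 − 1 = 0
n=7: ⌈(8·17)/197⌉ − ⌈(7·17)/197⌉ = ⌈136/197⌉ − ⌈119/197⌉ = 1 − 1 = 0
n=8: ⌈(9·17)/197⌉ − ⌈(8·17)/197⌉ = ⌈153/197⌉ − ⌈136/197⌉ = 1 − 1 = 0
n=9: ⌈(10·17)/197⌉ − ⌈(9·17)/197⌉ = ⌈170/197⌉ − ⌈153/197⌉ = 1 − 1 = 0
n=10: ⌈(11·17)/197⌉ − ⌈(10·17)/197⌉ = ⌈187/197⌉ − ⌈170/197⌉ = 1 − 1 = 0
n=11: ⌈(12·17)/197⌉ − ⌈(11·17)/197⌉ = ⌈204/197⌉ − ⌈187/197⌉ = 2 − 1 = 1
n=12: ⌈(13·17)/197⌉ − ⌈(12·17)/197⌉ = ⌈221/197⌉ − ⌈204/197⌉ = 2 − 2 = 0
n=13: ⌈(14·17)/197⌉ − ⌈(13·17)/197⌉ = ⌈238/197⌉ − ⌈221/197⌉ = 2 − 2 = 0
n=14: ⌈(15·17)/197⌉ − ⌈(14·17)/197⌉ = ⌈255/197⌉ − ⌈238/197⌉ = 2 − 2 = 0
n=15: ⌈(16·17)/197⌉ − ⌈(15·17)/197⌉ = ⌈272/197⌉ − ⌈255/197⌉ = 2 − 2 = 0
n=16: ⌈(17·17)/197⌉ − ⌈(16·17)/197⌉ = ⌈289/197⌉ − ⌈272/197⌉ = 2 − 2 = 0
n=17: ⌈(18·17)/197⌉ − ⌈(17·17)/197⌉ = ⌈306/197⌉ − ⌈289/197⌉ = 2 − 2 = 0
n=18: ⌈(19·17)/197⌉ − ⌈(18·17)/197⌉ = ⌈323/197⌉ − ⌈306/197⌉ = 2 − 2 = 0
n=19: ⌈(20·17)/197⌉ − ⌈(19·17)/197⌉ = ⌈340/197⌉ − ⌈323/197⌉ = 2 − 2 = 0
n=20: ⌈(21·17)/197⌉ − ⌈(20·17)/197⌉ = ⌈357/197⌉ − ⌈340/197⌉ = 2 − 2 = 0
n=21: ⌈(22·17)/197⌉ − ⌈(21·17)/197⌉ = ⌈374/197⌉ − ⌈357/197⌉ = 2 − 2 = 0
n=22: ⌈(23·17)/197⌉ − ⌈(22·17)/197⌉ = ⌈391/197⌉ − ⌈374/197⌉ = 2 − 2 = 0
n=23: ⌈(24·17)/197⌉ − ⌈(23·17)/197⌉ = ⌈408/197⌉ − ⌈391/197⌉ = 3 − 2 = 1
n=24: ⌈(25·17)/197⌉ − ⌈(24·17)/197⌉ = ⌈425/197⌉ − ⌈408/197⌉ = 3 − 3 = 0
n=25: ⌈(26·17)/197⌉ − ⌈(25·17)/197⌉ = ⌈442/197⌉ − ⌈425/197⌉ = 3 − 3 = 0
n=26: ⌈(27·17)/197⌉ − ⌈(26·17)/197⌉ = ⌈459/197⌉ − ⌈442/197⌉ = 3 − 3 = 0
n=27: ⌈(28·17)/197⌉ − ⌈(27·17)/197⌉ = ⌈476/197⌉ − ⌈459/197⌉ = 3 − 3 = 0
n=28: ⌈(29·17)/197⌉ − ⌈(28·17)/197⌉ = ⌈493/197⌉ − ⌈476/197⌉ = 3 − 3 = 0
n=29: ⌈(30·17)/197⌉ − ⌈(29·17)/197⌉ = ⌈510/197⌉ − ⌈493/197⌉ = 3 − 3 = 0
n=30: ⌈(31·17)/197⌉ − ⌈(30·17)/197⌉ = ⌈527/197⌉ − ⌈510/197⌉ = 3 − 3 = 0
n=31: ⌈(32·17)/197⌉ − ⌈(31·17)/197⌉ = ⌈544/197⌉ − ⌈527/197⌉ = 3 − 3 = 0
n=32: ⌈(33·17)/197⌉ − ⌈(32·17)/197⌉ = ⌈561/197⌉ − ⌈544/197⌉ = 3 − 3 = 0
n=33: ⌈(34·17)/197⌉ − ⌈(33·17)/197⌉ = ⌈578/197⌉ − ⌈561/197⌉ = 3 − 3 = 0
n=34: ⌈(35·17)/197⌉ − ⌈(34·17)/197⌉ = ⌈595/197⌉ − ⌈578/197⌉ = 4 − 3 = 1
n=35: ⌈(36·17)/197⌉ − ⌈(35·17)/197⌉ = ⌈612/197⌉ − ⌈595/197⌉ = 4 − 4 = 0
n=36: ⌈(37·17)/197⌉ − ⌈(36·17)/197⌉ = ⌈629/197⌉ − ⌈612/197⌉ = 4 − 4 = 0
n=37: ⌈(38·17)/197⌉ − ⌈(37·17)/197⌉ = ⌈646/197⌉ − ⌈629/197⌉ = 4 − 4 = 0
n=38: ⌈(39·17)/197⌉ − ⌈(38·17)/197⌉ = ⌈663/197⌉ − ⌈646/197⌉ = 4 − 4 = 0
n=39: ⌈(40·17)/197⌉ − ⌈(39·17)/197⌉ = ⌈680/197⌉ − ⌈663/197⌉ = 4 − 4 = 0
n=40: ⌈(41·17)/197⌉ − ⌈(40·17)/197⌉ = ⌈697/197⌉ − ⌈680/197⌉ = 4 − 4 = 0
n=41: ⌈(42·17)/197⌉ − ⌈(41·17)/197⌉ = ⌈714/197⌉ − ⌈697/197⌉ = 4 − 4 = 0
n=42: ⌈(43·17)/197⌉ − ⌈(42·17)/197⌉ = ⌈731/197⌉ − ⌈714/197⌉ = 4 − 4 = 0
n=43: ⌈(44·17)/197⌉ − ⌈(43·17)/197⌉ = ⌈748/197⌉ − ⌈731/197⌉ = 4 − 4 = 0
n=44: ⌈(45·17)/197⌉ − ⌈(44·17)/197⌉ = ⌈765/197⌉ − ⌈748/197⌉ = 4 − 4 = 0
n=45: ⌈(46·17)/197⌉ − ⌈(45·17)/197⌉ = ⌈782/197⌉ − ⌈765/197⌉ = 4 − 4 = 0
n=46: ⌈(47·17)/197⌉ − ⌈(46·17)/197⌉ = ⌈799/197⌉ − ⌈782/197⌉ = 5 − 4 = 1
n=47: ⌈(48·17)/197⌉ − ⌈(47·17)/197⌉ = ⌈816/197⌉ − ⌈799/197⌉ = 5 − 5 = 0
n=48: ⌈(49·17)/197⌉ − ⌈(48·17)/197⌉ = ⌈833/197⌉ − ⌈816/197⌉ = 5 − 5 = 0
n=49: ⌈(50·17)/197⌉ − ⌈(49·17)/197⌉ = ⌈850/197⌉ − ⌈833/197⌉ = 5 − 5 = 0
n=50: ⌈(51·17)/197⌉ − ⌈(50·17)/197⌉ = ⌈867/197⌉ − ⌈850/197⌉ = 5 − 5 = 0
n=51: ⌈(52·17)/197⌉ − ⌈(51·17)/197⌉ = ⌈884/197⌉ − ⌈867/197⌉ = 5 − 5 = 0
n=52: ⌈(53·17)/197⌉ − ⌈(52·17)/197⌉ = ⌈901/197⌉ − ⌈884/197⌉ = 5 − 5 = 0
n=53: ⌈(54·17)/197⌉ − ⌈(53·17)/197⌉ = ⌈918/197⌉ − ⌈901/197⌉ = 5 − 5 = 0
n=54: ⌈(55·17)/197⌉ − ⌈(54·17)/197⌉ = ⌈935/197⌉ − ⌈918/197⌉ = 5 − 5 = 0
n=55: ⌈(56·17)/197⌉ − ⌈(55·17)/197⌉ = ⌈952/197⌉ − ⌈935/197⌉ = 5 − 5 = 0

10000000000100000000000100000000001000000000001000000000


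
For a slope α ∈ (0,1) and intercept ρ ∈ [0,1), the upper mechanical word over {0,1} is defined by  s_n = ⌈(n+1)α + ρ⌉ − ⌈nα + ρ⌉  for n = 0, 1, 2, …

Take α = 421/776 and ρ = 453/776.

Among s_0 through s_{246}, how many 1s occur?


#1s = Σ_{n=0}^{246} s_n = Σ_{n=0}^{246} (⌈(n+1)α+ρ⌉ − ⌈nα+ρ⌉)
the sum telescopes: every ⌈nα+ρ⌉ with 0 < n < 247 appears once with + and once with −, leaving ⌈247α+ρ⌉ − ⌈0·α+ρ⌉
247α + ρ = (247·421 + 453) / 776 = 104440/776
ρ = 453/776
⌈104440/776⌉ = 135,  ⌈453/776⌉ = 1
#1s = 135 − 1 = 134

134


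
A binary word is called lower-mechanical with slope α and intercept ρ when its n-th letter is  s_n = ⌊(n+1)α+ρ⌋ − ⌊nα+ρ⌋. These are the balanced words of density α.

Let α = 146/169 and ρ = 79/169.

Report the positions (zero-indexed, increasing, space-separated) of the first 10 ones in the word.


n=0: ⌊225/169⌋−⌊79/169⌋ = 1−0 = 1  ← one
n=1: ⌊371/169⌋−⌊225/169⌋ = 2−1 = 1  ← one
n=2: ⌊517/169⌋−⌊371/169⌋ = 3−2 = 1  ← one
n=3: ⌊663/169⌋−⌊517/169⌋ = 3−3 = 0
n=4: ⌊809/169⌋−⌊663/169⌋ = 4−3 = 1  ← one
n=5: ⌊955/169⌋−⌊809/169⌋ = 5−4 = 1  ← one
n=6: ⌊1101/169⌋−⌊955/169⌋ = 6−5 = 1  ← one
n=7: ⌊1247/169⌋−⌊1101/169⌋ = 7−6 = 1  ← one
n=8: ⌊1393/169⌋−⌊1247/169⌋ = 8−7 = 1  ← one
n=9: ⌊1539/169⌋−⌊1393/169⌋ = 9−8 = 1  ← one
n=10: ⌊1685/169⌋−⌊1539/169⌋ = 9−9 = 0
n=11: ⌊1831/169⌋−⌊1685/169⌋ = 10−9 = 1  ← one
positions of the first 10 ones: 0 1 2 4 5 6 7 8 9 11

0 1 2 4 5 6 7 8 9 11


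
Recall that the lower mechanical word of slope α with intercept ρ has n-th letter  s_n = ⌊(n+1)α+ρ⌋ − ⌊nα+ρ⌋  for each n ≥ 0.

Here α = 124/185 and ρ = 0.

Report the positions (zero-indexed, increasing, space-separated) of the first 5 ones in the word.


n=0: ⌊124/185⌋−⌊0/185⌋ = 0−0 = 0
n=1: ⌊248/185⌋−⌊124/185⌋ = 1−0 = 1  ← one
n=2: ⌊372/185⌋−⌊248/185⌋ = 2−1 = 1  ← one
n=3: ⌊496/185⌋−⌊372/185⌋ = 2−2 = 0
n=4: ⌊620/185⌋−⌊496/185⌋ = 3−2 = 1  ← one
n=5: ⌊744/185⌋−⌊620/185⌋ = 4−3 = 1  ← one
n=6: ⌊868/185⌋−⌊744/185⌋ = 4−4 = 0
n=7: ⌊992/185⌋−⌊868/185⌋ = 5−4 = 1  ← one
positions of the first 5 ones: 1 2 4 5 7

1 2 4 5 7


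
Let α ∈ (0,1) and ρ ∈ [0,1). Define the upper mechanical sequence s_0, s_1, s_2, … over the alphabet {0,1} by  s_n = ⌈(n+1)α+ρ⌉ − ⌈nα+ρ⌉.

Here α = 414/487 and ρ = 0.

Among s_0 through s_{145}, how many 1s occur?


125

#1s = Σ_{n=0}^{145} s_n = Σ_{n=0}^{145} (⌈(n+1)α+ρ⌉ − ⌈nα+ρ⌉)
the sum telescopes: every ⌈nα+ρ⌉ with 0 < n < 146 appears once with + and once with −, leaving ⌈146α+ρ⌉ − ⌈0·α+ρ⌉
146α + ρ = (146·414) / 487 = 60444/487
ρ = 0/487
⌈60444/487⌉ = 125,  ⌈0/487⌉ = 0
#1s = 125 − 0 = 125


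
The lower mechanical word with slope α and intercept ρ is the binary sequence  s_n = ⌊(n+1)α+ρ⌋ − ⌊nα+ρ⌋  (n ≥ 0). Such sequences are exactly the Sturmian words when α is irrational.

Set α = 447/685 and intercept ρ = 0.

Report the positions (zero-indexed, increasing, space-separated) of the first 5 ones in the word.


n=0: ⌊447/685⌋−⌊0/685⌋ = 0−0 = 0
n=1: ⌊894/685⌋−⌊447/685⌋ = 1−0 = 1  ← one
n=2: ⌊1341/685⌋−⌊894/685⌋ = 1−1 = 0
n=3: ⌊1788/685⌋−⌊1341/685⌋ = 2−1 = 1  ← one
n=4: ⌊2235/685⌋−⌊1788/685⌋ = 3−2 = 1  ← one
n=5: ⌊2682/685⌋−⌊2235/685⌋ = 3−3 = 0
n=6: ⌊3129/685⌋−⌊2682/685⌋ = 4−3 = 1  ← one
n=7: ⌊3576/685⌋−⌊3129/685⌋ = 5−4 = 1  ← one
positions of the first 5 ones: 1 3 4 6 7

1 3 4 6 7


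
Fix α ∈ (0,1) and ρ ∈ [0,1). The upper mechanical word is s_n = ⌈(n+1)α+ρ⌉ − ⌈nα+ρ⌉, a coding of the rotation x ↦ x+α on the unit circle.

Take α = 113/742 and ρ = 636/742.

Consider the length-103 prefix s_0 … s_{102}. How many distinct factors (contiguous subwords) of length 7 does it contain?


8

t_n = ⌈(n·113+636)/742⌉ for n = 0 … 103:
  n=0…9: ⌈636/742⌉=1 ⌈749/742⌉=2 ⌈862/742⌉=2 ⌈975/742⌉=2 ⌈1088/742⌉=2 ⌈1201/742⌉=2 ⌈1314/742⌉=2 ⌈1427/742⌉=2 ⌈1540/742⌉=3 ⌈1653/742⌉=3
  n=10…19: ⌈1766/742⌉=3 ⌈1879/742⌉=3 ⌈1992/742⌉=3 ⌈2105/742⌉=3 ⌈2218/742⌉=3 ⌈2331/742⌉=4 ⌈2444/742⌉=4 ⌈2557/742⌉=4 ⌈2670/742⌉=4 ⌈2783/742⌉=4
  n=20…29: ⌈2896/742⌉=4 ⌈3009/742⌉=5 ⌈3122/742⌉=5 ⌈3235/742⌉=5 ⌈3348/742⌉=5 ⌈3461/742⌉=5 ⌈3574/742⌉=5 ⌈3687/742⌉=5 ⌈3800/742⌉=6 ⌈3913/742⌉=6
  n=30…39: ⌈4026/742⌉=6 ⌈4139/742⌉=6 ⌈4252/742⌉=6 ⌈4365/742⌉=6 ⌈4478/742⌉=7 ⌈4591/742⌉=7 ⌈4704/742⌉=7 ⌈4817/742⌉=7 ⌈4930/742⌉=7 ⌈5043/742⌉=7
  n=40…49: ⌈5156/742⌉=7 ⌈5269/742⌉=8 ⌈5382/742⌉=8 ⌈5495/742⌉=8 ⌈5608/742⌉=8 ⌈5721/742⌉=8 ⌈5834/742⌉=8 ⌈5947/742⌉=9 ⌈6060/742⌉=9 ⌈6173/742⌉=9
  n=50…59: ⌈6286/742⌉=9 ⌈6399/742⌉=9 ⌈6512/742⌉=9 ⌈6625/742⌉=9 ⌈6738/742⌉=10 ⌈6851/742⌉=10 ⌈6964/742⌉=10 ⌈7077/742⌉=10 ⌈7190/742⌉=10 ⌈7303/742⌉=10
  n=60…69: ⌈7416/742⌉=10 ⌈7529/742⌉=11 ⌈7642/742⌉=11 ⌈7755/742⌉=11 ⌈7868/742⌉=11 ⌈7981/742⌉=11 ⌈8094/742⌉=11 ⌈8207/742⌉=12 ⌈8320/742⌉=12 ⌈8433/742⌉=12
  n=70…79: ⌈8546/742⌉=12 ⌈8659/742⌉=12 ⌈8772/742⌉=12 ⌈8885/742⌉=12 ⌈8998/742⌉=13 ⌈9111/742⌉=13 ⌈9224/742⌉=13 ⌈9337/742⌉=13 ⌈9450/742⌉=13 ⌈9563/742⌉=13
  n=80…89: ⌈9676/742⌉=14 ⌈9789/742⌉=14 ⌈9902/742⌉=14 ⌈10015/742⌉=14 ⌈10128/742⌉=14 ⌈10241/742⌉=14 ⌈10354/742⌉=14 ⌈10467/742⌉=15 ⌈10580/742⌉=15 ⌈10693/742⌉=15
  n=90…99: ⌈10806/742⌉=15 ⌈10919/742⌉=15 ⌈11032/742⌉=15 ⌈11145/742⌉=16 ⌈11258/742⌉=16 ⌈11371/742⌉=16 ⌈11484/742⌉=16 ⌈11597/742⌉=16 ⌈11710/742⌉=16 ⌈11823/742⌉=16
  n=100…103: ⌈11936/742⌉=17 ⌈12049/742⌉=17 ⌈12162/742⌉=17 ⌈12275/742⌉=17
s_n = t_(n+1) − t_n for n = 0 … 102 gives
prefix = 1000000100000010000010000001000001000000100000100000010000001000001000000100000100000010000010000001000
slide a length-7 window over [0..6] … [96..102] (97 windows); first occurrence of each distinct factor:
  [  0..  6] 1000000
  [  1..  7] 0000001
  [  2..  8] 0000010
  [  3..  9] 0000100
  [  4.. 10] 0001000
  [  5.. 11] 0010000
  [  6.. 12] 0100000
  [ 14.. 20] 1000001
  (the other 89 windows repeat one of these)
distinct factors: {0000001, 0000010, 0000100, 0001000, 0010000, 0100000, 1000000, 1000001}
count = 8  (Sturmian bound for length 7 is 8)


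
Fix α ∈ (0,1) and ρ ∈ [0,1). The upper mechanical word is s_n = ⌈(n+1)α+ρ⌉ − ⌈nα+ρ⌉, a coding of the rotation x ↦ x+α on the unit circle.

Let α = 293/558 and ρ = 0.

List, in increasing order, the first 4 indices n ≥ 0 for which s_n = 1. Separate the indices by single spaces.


n=0: ⌈293/558⌉−⌈0/558⌉ = 1−0 = 1  ← one
n=1: ⌈586/558⌉−⌈293/558⌉ = 2−1 = 1  ← one
n=2: ⌈879/558⌉−⌈586/558⌉ = 2−2 = 0
n=3: ⌈1172/558⌉−⌈879/558⌉ = 3−2 = 1  ← one
n=4: ⌈1465/558⌉−⌈1172/558⌉ = 3−3 = 0
n=5: ⌈1758/558⌉−⌈1465/558⌉ = 4−3 = 1  ← one
positions of the first 4 ones: 0 1 3 5

0 1 3 5


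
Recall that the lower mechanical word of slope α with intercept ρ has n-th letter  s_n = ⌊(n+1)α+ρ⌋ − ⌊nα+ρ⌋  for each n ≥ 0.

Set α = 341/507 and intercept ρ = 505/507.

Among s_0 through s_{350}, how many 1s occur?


237

#1s = Σ_{n=0}^{350} s_n = Σ_{n=0}^{350} (⌊(n+1)α+ρ⌋ − ⌊nα+ρ⌋)
the sum telescopes: every ⌊nα+ρ⌋ with 0 < n < 351 appears once with + and once with −, leaving ⌊351α+ρ⌋ − ⌊0·α+ρ⌋
351α + ρ = (351·341 + 505) / 507 = 120196/507
ρ = 505/507
⌊120196/507⌋ = 237,  ⌊505/507⌋ = 0
#1s = 237 − 0 = 237


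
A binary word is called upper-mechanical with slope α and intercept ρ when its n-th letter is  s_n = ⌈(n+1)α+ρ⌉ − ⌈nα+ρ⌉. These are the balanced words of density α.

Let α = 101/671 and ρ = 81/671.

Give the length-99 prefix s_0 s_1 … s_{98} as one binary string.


000001000000100000010000010000001000000100000100000010000010000001000000100000100000010000001000001

n=0: ⌈(1·101+81)/671⌉ − ⌈(0·101+81)/671⌉ = ⌈182/671⌉ − ⌈81/671⌉ = 1 − 1 = 0
n=1: ⌈(2·101+81)/671⌉ − ⌈(1·101+81)/671⌉ = ⌈283/671⌉ − ⌈182/671⌉ = 1 − 1 = 0
n=2: ⌈(3·101+81)/671⌉ − ⌈(2·101+81)/671⌉ = ⌈384/671⌉ − ⌈283/671⌉ = 1 − 1 = 0
n=3: ⌈(4·101+81)/671⌉ − ⌈(3·101+81)/671⌉ = ⌈485/671⌉ − ⌈384/671⌉ = 1 − 1 = 0
n=4: ⌈(5·101+81)/671⌉ − ⌈(4·101+81)/671⌉ = ⌈586/671⌉ − ⌈485/671⌉ = 1 − 1 = 0
n=5: ⌈(6·101+81)/671⌉ − ⌈(5·101+81)/671⌉ = ⌈687/671⌉ − ⌈586/671⌉ = 2 − 1 = 1
n=6: ⌈(7·101+81)/671⌉ − ⌈(6·101+81)/671⌉ = ⌈788/671⌉ − ⌈687/671⌉ = 2 − 2 = 0
n=7: ⌈(8·101+81)/671⌉ − ⌈(7·101+81)/671⌉ = ⌈889/671⌉ − ⌈788/671⌉ = 2 − 2 = 0
n=8: ⌈(9·101+81)/671⌉ − ⌈(8·101+81)/671⌉ = ⌈990/671⌉ − ⌈889/671⌉ = 2 − 2 = 0
n=9: ⌈(10·101+81)/671⌉ − ⌈(9·101+81)/671⌉ = ⌈1091/671⌉ − ⌈990/671⌉ = 2 − 2 = 0
n=10: ⌈(11·101+81)/671⌉ − ⌈(10·101+81)/671⌉ = ⌈1192/671⌉ − ⌈1091/671⌉ = 2 − 2 = 0
n=11: ⌈(12·101+81)/671⌉ − ⌈(11·101+81)/671⌉ = ⌈1293/671⌉ − ⌈1192/671⌉ = 2 − 2 = 0
n=12: ⌈(13·101+81)/671⌉ − ⌈(12·101+81)/671⌉ = ⌈1394/671⌉ − ⌈1293/671⌉ = 3 − 2 = 1
n=13: ⌈(14·101+81)/671⌉ − ⌈(13·101+81)/671⌉ = ⌈1495/671⌉ − ⌈1394/671⌉ = 3 − 3 = 0
n=14: ⌈(15·101+81)/671⌉ − ⌈(14·101+81)/671⌉ = ⌈1596/671⌉ − ⌈1495/671⌉ = 3 − 3 = 0
n=15: ⌈(16·101+81)/671⌉ − ⌈(15·101+81)/671⌉ = ⌈1697/671⌉ − ⌈1596/671⌉ = 3 − 3 = 0
n=16: ⌈(17·101+81)/671⌉ − ⌈(16·101+81)/671⌉ = ⌈1798/671⌉ − ⌈1697/671⌉ = 3 − 3 = 0
n=17: ⌈(18·101+81)/671⌉ − ⌈(17·101+81)/671⌉ = ⌈1899/671⌉ − ⌈1798/671⌉ = 3 − 3 = 0
n=18: ⌈(19·101+81)/671⌉ − ⌈(18·101+81)/671⌉ = ⌈2000/671⌉ − ⌈1899/671⌉ = 3 − 3 = 0
n=19: ⌈(20·101+81)/671⌉ − ⌈(19·101+81)/671⌉ = ⌈2101/671⌉ − ⌈2000/671⌉ = 4 − 3 = 1
n=20: ⌈(21·101+81)/671⌉ − ⌈(20·101+81)/671⌉ = ⌈2202/671⌉ − ⌈2101/671⌉ = 4 − 4 = 0
n=21: ⌈(22·101+81)/671⌉ − ⌈(21·101+81)/671⌉ = ⌈2303/671⌉ − ⌈2202/671⌉ = 4 − 4 = 0
n=22: ⌈(23·101+81)/671⌉ − ⌈(22·101+81)/671⌉ = ⌈2404/671⌉ − ⌈2303/671⌉ = 4 − 4 = 0
n=23: ⌈(24·101+81)/671⌉ − ⌈(23·101+81)/671⌉ = ⌈2505/671⌉ − ⌈2404/671⌉ = 4 − 4 = 0
n=24: ⌈(25·101+81)/671⌉ − ⌈(24·101+81)/671⌉ = ⌈2606/671⌉ − ⌈2505/671⌉ = 4 − 4 = 0
n=25: ⌈(26·101+81)/671⌉ − ⌈(25·101+81)/671⌉ = ⌈2707/671⌉ − ⌈2606/671⌉ = 5 − 4 = 1
n=26: ⌈(27·101+81)/671⌉ − ⌈(26·101+81)/671⌉ = ⌈2808/671⌉ − ⌈2707/671⌉ = 5 − 5 = 0
n=27: ⌈(28·101+81)/671⌉ − ⌈(27·101+81)/671⌉ = ⌈2909/671⌉ − ⌈2808/671⌉ = 5 − 5 = 0
n=28: ⌈(29·101+81)/671⌉ − ⌈(28·101+81)/671⌉ = ⌈3010/671⌉ − ⌈2909/671⌉ = 5 − 5 = 0
n=29: ⌈(30·101+81)/671⌉ − ⌈(29·101+81)/671⌉ = ⌈3111/671⌉ − ⌈3010/671⌉ = 5 − 5 = 0
n=30: ⌈(31·101+81)/671⌉ − ⌈(30·101+81)/671⌉ = ⌈3212/671⌉ − ⌈3111/671⌉ = 5 − 5 = 0
n=31: ⌈(32·101+81)/671⌉ − ⌈(31·101+81)/671⌉ = ⌈3313/671⌉ − ⌈3212/671⌉ = 5 − 5 = 0
n=32: ⌈(33·101+81)/671⌉ − ⌈(32·101+81)/671⌉ = ⌈3414/671⌉ − ⌈3313/671⌉ = 6 − 5 = 1
n=33: ⌈(34·101+81)/671⌉ − ⌈(33·101+81)/671⌉ = ⌈3515/671⌉ − ⌈3414/671⌉ = 6 − 6 = 0
n=34: ⌈(35·101+81)/671⌉ − ⌈(34·101+81)/671⌉ = ⌈3616/671⌉ − ⌈3515/671⌉ = 6 − 6 = 0
n=35: ⌈(36·101+81)/671⌉ − ⌈(35·101+81)/671⌉ = ⌈3717/671⌉ − ⌈3616/671⌉ = 6 − 6 = 0
n=36: ⌈(37·101+81)/671⌉ − ⌈(36·101+81)/671⌉ = ⌈3818/671⌉ − ⌈3717/671⌉ = 6 − 6 = 0
n=37: ⌈(38·101+81)/671⌉ − ⌈(37·101+81)/671⌉ = ⌈3919/671⌉ − ⌈3818/671⌉ = 6 − 6 = 0
n=38: ⌈(39·101+81)/671⌉ − ⌈(38·101+81)/671⌉ = ⌈4020/671⌉ − ⌈3919/671⌉ = 6 − 6 = 0
n=39: ⌈(40·101+81)/671⌉ − ⌈(39·101+81)/671⌉ = ⌈4121/671⌉ − ⌈4020/671⌉ = 7 − 6 = 1
n=40: ⌈(41·101+81)/671⌉ − ⌈(40·101+81)/671⌉ = ⌈4222/671⌉ − ⌈4121/671⌉ = 7 − 7 = 0
n=41: ⌈(42·101+81)/671⌉ − ⌈(41·101+81)/671⌉ = ⌈4323/671⌉ − ⌈4222/671⌉ = 7 − 7 = 0
n=42: ⌈(43·101+81)/671⌉ − ⌈(42·101+81)/671⌉ = ⌈4424/671⌉ − ⌈4323/671⌉ = 7 − 7 = 0
n=43: ⌈(44·101+81)/671⌉ − ⌈(43·101+81)/671⌉ = ⌈4525/671⌉ − ⌈4424/671⌉ = 7 − 7 = 0
n=44: ⌈(45·101+81)/671⌉ − ⌈(44·101+81)/671⌉ = ⌈4626/671⌉ − ⌈4525/671⌉ = 7 − 7 = 0
n=45: ⌈(46·101+81)/671⌉ − ⌈(45·101+81)/671⌉ = ⌈4727/671⌉ − ⌈4626/671⌉ = 8 − 7 = 1
n=46: ⌈(47·101+81)/671⌉ − ⌈(46·101+81)/671⌉ = ⌈4828/671⌉ − ⌈4727/671⌉ = 8 − 8 = 0
n=47: ⌈(48·101+81)/671⌉ − ⌈(47·101+81)/671⌉ = ⌈4929/671⌉ − ⌈4828/671⌉ = 8 − 8 = 0
n=48: ⌈(49·101+81)/671⌉ − ⌈(48·101+81)/671⌉ = ⌈5030/671⌉ − ⌈4929/671⌉ = 8 − 8 = 0
n=49: ⌈(50·101+81)/671⌉ − ⌈(49·101+81)/671⌉ = ⌈5131/671⌉ − ⌈5030/671⌉ = 8 − 8 = 0
n=50: ⌈(51·101+81)/671⌉ − ⌈(50·101+81)/671⌉ = ⌈5232/671⌉ − ⌈5131/671⌉ = 8 − 8 = 0
n=51: ⌈(52·101+81)/671⌉ − ⌈(51·101+81)/671⌉ = ⌈5333/671⌉ − ⌈5232/671⌉ = 8 − 8 = 0
n=52: ⌈(53·101+81)/671⌉ − ⌈(52·101+81)/671⌉ = ⌈5434/671⌉ − ⌈5333/671⌉ = 9 − 8 = 1
n=53: ⌈(54·101+81)/671⌉ − ⌈(53·101+81)/671⌉ = ⌈5535/671⌉ − ⌈5434/671⌉ = 9 − 9 = 0
n=54: ⌈(55·101+81)/671⌉ − ⌈(54·101+81)/671⌉ = ⌈5636/671⌉ − ⌈5535/671⌉ = 9 − 9 = 0
n=55: ⌈(56·101+81)/671⌉ − ⌈(55·101+81)/671⌉ = ⌈5737/671⌉ − ⌈5636/671⌉ = 9 − 9 = 0
n=56: ⌈(57·101+81)/671⌉ − ⌈(56·101+81)/671⌉ = ⌈5838/671⌉ − ⌈5737/671⌉ = 9 − 9 = 0
n=57: ⌈(58·101+81)/671⌉ − ⌈(57·101+81)/671⌉ = ⌈5939/671⌉ − ⌈5838/671⌉ = 9 − 9 = 0
n=58: ⌈(59·101+81)/671⌉ − ⌈(58·101+81)/671⌉ = ⌈6040/671⌉ − ⌈5939/671⌉ = 10 − 9 = 1
n=59: ⌈(60·101+81)/671⌉ − ⌈(59·101+81)/671⌉ = ⌈6141/671⌉ − ⌈6040/671⌉ = 10 − 10 = 0
n=60: ⌈(61·101+81)/671⌉ − ⌈(60·101+81)/671⌉ = ⌈6242/671⌉ − ⌈6141/671⌉ = 10 − 10 = 0
n=61: ⌈(62·101+81)/671⌉ − ⌈(61·101+81)/671⌉ = ⌈6343/671⌉ − ⌈6242/671⌉ = 10 − 10 = 0
n=62: ⌈(63·101+81)/671⌉ − ⌈(62·101+81)/671⌉ = ⌈6444/671⌉ − ⌈6343/671⌉ = 10 − 10 = 0
n=63: ⌈(64·101+81)/671⌉ − ⌈(63·101+81)/671⌉ = ⌈6545/671⌉ − ⌈6444/671⌉ = 10 − 10 = 0
n=64: ⌈(65·101+81)/671⌉ − ⌈(64·101+81)/671⌉ = ⌈6646/671⌉ − ⌈6545/671⌉ = 10 − 10 = 0
n=65: ⌈(66·101+81)/671⌉ − ⌈(65·101+81)/671⌉ = ⌈6747/671⌉ − ⌈6646/671⌉ = 11 − 10 = 1
n=66: ⌈(67·101+81)/671⌉ − ⌈(66·101+81)/671⌉ = ⌈6848/671⌉ − ⌈6747/671⌉ = 11 − 11 = 0
n=67: ⌈(68·101+81)/671⌉ − ⌈(67·101+81)/671⌉ = ⌈6949/671⌉ − ⌈6848/671⌉ = 11 − 11 = 0
n=68: ⌈(69·101+81)/671⌉ − ⌈(68·101+81)/671⌉ = ⌈7050/671⌉ − ⌈6949/671⌉ = 11 − 11 = 0
n=69: ⌈(70·101+81)/671⌉ − ⌈(69·101+81)/671⌉ = ⌈7151/671⌉ − ⌈7050/671⌉ = 11 − 11 = 0
n=70: ⌈(71·101+81)/671⌉ − ⌈(70·101+81)/671⌉ = ⌈7252/671⌉ − ⌈7151/671⌉ = 11 − 11 = 0
n=71: ⌈(72·101+81)/671⌉ − ⌈(71·101+81)/671⌉ = ⌈7353/671⌉ − ⌈7252/671⌉ = 11 − 11 = 0
n=72: ⌈(73·101+81)/671⌉ − ⌈(72·101+81)/671⌉ = ⌈7454/671⌉ − ⌈7353/671⌉ = 12 − 11 = 1
n=73: ⌈(74·101+81)/671⌉ − ⌈(73·101+81)/671⌉ = ⌈7555/671⌉ − ⌈7454/671⌉ = 12 − 12 = 0
n=74: ⌈(75·101+81)/671⌉ − ⌈(74·101+81)/671⌉ = ⌈7656/671⌉ − ⌈7555/671⌉ = 12 − 12 = 0
n=75: ⌈(76·101+81)/671⌉ − ⌈(75·101+81)/671⌉ = ⌈7757/671⌉ − ⌈7656/671⌉ = 12 − 12 = 0
n=76: ⌈(77·101+81)/671⌉ − ⌈(76·101+81)/671⌉ = ⌈7858/671⌉ − ⌈7757/671⌉ = 12 − 12 = 0
n=77: ⌈(78·101+81)/671⌉ − ⌈(77·101+81)/671⌉ = ⌈7959/671⌉ − ⌈7858/671⌉ = 12 − 12 = 0
n=78: ⌈(79·101+81)/671⌉ − ⌈(78·101+81)/671⌉ = ⌈8060/671⌉ − ⌈7959/671⌉ = 13 − 12 = 1
n=79: ⌈(80·101+81)/671⌉ − ⌈(79·101+81)/671⌉ = ⌈8161/671⌉ − ⌈8060/671⌉ = 13 − 13 = 0
n=80: ⌈(81·101+81)/671⌉ − ⌈(80·101+81)/671⌉ = ⌈8262/671⌉ − ⌈8161/671⌉ = 13 − 13 = 0
n=81: ⌈(82·101+81)/671⌉ − ⌈(81·101+81)/671⌉ = ⌈8363/671⌉ − ⌈8262/671⌉ = 13 − 13 = 0
n=82: ⌈(83·101+81)/671⌉ − ⌈(82·101+81)/671⌉ = ⌈8464/671⌉ − ⌈8363/671⌉ = 13 − 13 = 0
n=83: ⌈(84·101+81)/671⌉ − ⌈(83·101+81)/671⌉ = ⌈8565/671⌉ − ⌈8464/671⌉ = 13 − 13 = 0
n=84: ⌈(85·101+81)/671⌉ − ⌈(84·101+81)/671⌉ = ⌈8666/671⌉ − ⌈8565/671⌉ = 13 − 13 = 0
n=85: ⌈(86·101+81)/671⌉ − ⌈(85·101+81)/671⌉ = ⌈8767/671⌉ − ⌈8666/671⌉ = 14 − 13 = 1
n=86: ⌈(87·101+81)/671⌉ − ⌈(86·101+81)/671⌉ = ⌈8868/671⌉ − ⌈8767/671⌉ = 14 − 14 = 0
n=87: ⌈(88·101+81)/671⌉ − ⌈(87·101+81)/671⌉ = ⌈8969/671⌉ − ⌈8868/671⌉ = 14 − 14 = 0
n=88: ⌈(89·101+81)/671⌉ − ⌈(88·101+81)/671⌉ = ⌈9070/671⌉ − ⌈8969/671⌉ = 14 − 14 = 0
n=89: ⌈(90·101+81)/671⌉ − ⌈(89·101+81)/671⌉ = ⌈9171/671⌉ − ⌈9070/671⌉ = 14 − 14 = 0
n=90: ⌈(91·101+81)/671⌉ − ⌈(90·101+81)/671⌉ = ⌈9272/671⌉ − ⌈9171/671⌉ = 14 − 14 = 0
n=91: ⌈(92·101+81)/671⌉ − ⌈(91·101+81)/671⌉ = ⌈9373/671⌉ − ⌈9272/671⌉ = 14 − 14 = 0
n=92: ⌈(93·101+81)/671⌉ − ⌈(92·101+81)/671⌉ = ⌈9474/671⌉ − ⌈9373/671⌉ = 15 − 14 = 1
n=93: ⌈(94·101+81)/671⌉ − ⌈(93·101+81)/671⌉ = ⌈9575/671⌉ − ⌈9474/671⌉ = 15 − 15 = 0
n=94: ⌈(95·101+81)/671⌉ − ⌈(94·101+81)/671⌉ = ⌈9676/671⌉ − ⌈9575/671⌉ = 15 − 15 = 0
n=95: ⌈(96·101+81)/671⌉ − ⌈(95·101+81)/671⌉ = ⌈9777/671⌉ − ⌈9676/671⌉ = 15 − 15 = 0
n=96: ⌈(97·101+81)/671⌉ − ⌈(96·101+81)/671⌉ = ⌈9878/671⌉ − ⌈9777/671⌉ = 15 − 15 = 0
n=97: ⌈(98·101+81)/671⌉ − ⌈(97·101+81)/671⌉ = ⌈9979/671⌉ − ⌈9878/671⌉ = 15 − 15 = 0
n=98: ⌈(99·101+81)/671⌉ − ⌈(98·101+81)/671⌉ = ⌈10080/671⌉ − ⌈9979/671⌉ = 16 − 15 = 1


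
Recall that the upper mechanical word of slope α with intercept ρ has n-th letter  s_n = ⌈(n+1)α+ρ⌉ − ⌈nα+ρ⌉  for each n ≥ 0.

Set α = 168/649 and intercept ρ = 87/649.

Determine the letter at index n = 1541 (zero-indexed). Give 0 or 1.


0

(n+1)α + ρ = (1542·168 + 87) / 649 = 259143/649
nα + ρ     = (1541·168 + 87) / 649 = 258975/649
⌈259143/649⌉ = 400,  ⌈258975/649⌉ = 400
s_{1541} = 400 − 400 = 0


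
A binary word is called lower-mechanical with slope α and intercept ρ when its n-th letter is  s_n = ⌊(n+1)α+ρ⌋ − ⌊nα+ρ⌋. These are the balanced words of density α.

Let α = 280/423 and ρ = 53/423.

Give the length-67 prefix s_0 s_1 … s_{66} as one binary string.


0110110110110110110110110101101101101101101101101101101101101101101

n=0: ⌊(1·280+53)/423⌋ − ⌊(0·280+53)/423⌋ = ⌊333/423⌋ − ⌊53/423⌋ = 0 − 0 = 0
n=1: ⌊(2·280+53)/423⌋ − ⌊(1·280+53)/423⌋ = ⌊613/423⌋ − ⌊333/423⌋ = 1 − 0 = 1
n=2: ⌊(3·280+53)/423⌋ − ⌊(2·280+53)/423⌋ = ⌊893/423⌋ − ⌊613/423⌋ = 2 − 1 = 1
n=3: ⌊(4·280+53)/423⌋ − ⌊(3·280+53)/423⌋ = ⌊1173/423⌋ − ⌊893/423⌋ = 2 − 2 = 0
n=4: ⌊(5·280+53)/423⌋ − ⌊(4·280+53)/423⌋ = ⌊1453/423⌋ − ⌊1173/423⌋ = 3 − 2 = 1
n=5: ⌊(6·280+53)/423⌋ − ⌊(5·280+53)/423⌋ = ⌊1733/423⌋ − ⌊1453/423⌋ = 4 − 3 = 1
n=6: ⌊(7·280+53)/423⌋ − ⌊(6·280+53)/423⌋ = ⌊2013/423⌋ − ⌊1733/423⌋ = 4 − 4 = 0
n=7: ⌊(8·280+53)/423⌋ − ⌊(7·280+53)/423⌋ = ⌊2293/423⌋ − ⌊2013/423⌋ = 5 − 4 = 1
n=8: ⌊(9·280+53)/423⌋ − ⌊(8·280+53)/423⌋ = ⌊2573/423⌋ − ⌊2293/423⌋ = 6 − 5 = 1
n=9: ⌊(10·280+53)/423⌋ − ⌊(9·280+53)/423⌋ = ⌊2853/423⌋ − ⌊2573/423⌋ = 6 − 6 = 0
n=10: ⌊(11·280+53)/423⌋ − ⌊(10·280+53)/423⌋ = ⌊3133/423⌋ − ⌊2853/423⌋ = 7 − 6 = 1
n=11: ⌊(12·280+53)/423⌋ − ⌊(11·280+53)/423⌋ = ⌊3413/423⌋ − ⌊3133/423⌋ = 8 − 7 = 1
n=12: ⌊(13·280+53)/423⌋ − ⌊(12·280+53)/423⌋ = ⌊3693/423⌋ − ⌊3413/423⌋ = 8 − 8 = 0
n=13: ⌊(14·280+53)/423⌋ − ⌊(13·280+53)/423⌋ = ⌊3973/423⌋ − ⌊3693/423⌋ = 9 − 8 = 1
n=14: ⌊(15·280+53)/423⌋ − ⌊(14·280+53)/423⌋ = ⌊4253/423⌋ − ⌊3973/423⌋ = 10 − 9 = 1
n=15: ⌊(16·280+53)/423⌋ − ⌊(15·280+53)/423⌋ = ⌊4533/423⌋ − ⌊4253/423⌋ = 10 − 10 = 0
n=16: ⌊(17·280+53)/423⌋ − ⌊(16·280+53)/423⌋ = ⌊4813/423⌋ − ⌊4533/423⌋ = 11 − 10 = 1
n=17: ⌊(18·280+53)/423⌋ − ⌊(17·280+53)/423⌋ = ⌊5093/423⌋ − ⌊4813/423⌋ = 12 − 11 = 1
n=18: ⌊(19·280+53)/423⌋ − ⌊(18·280+53)/423⌋ = ⌊5373/423⌋ − ⌊5093/423⌋ = 12 − 12 = 0
n=19: ⌊(20·280+53)/423⌋ − ⌊(19·280+53)/423⌋ = ⌊5653/423⌋ − ⌊5373/423⌋ = 13 − 12 = 1
n=20: ⌊(21·280+53)/423⌋ − ⌊(20·280+53)/423⌋ = ⌊5933/423⌋ − ⌊5653/423⌋ = 14 − 13 = 1
n=21: ⌊(22·280+53)/423⌋ − ⌊(21·280+53)/423⌋ = ⌊6213/423⌋ − ⌊5933/423⌋ = 14 − 14 = 0
n=22: ⌊(23·280+53)/423⌋ − ⌊(22·280+53)/423⌋ = ⌊6493/423⌋ − ⌊6213/423⌋ = 15 − 14 = 1
n=23: ⌊(24·280+53)/423⌋ − ⌊(23·280+53)/423⌋ = ⌊6773/423⌋ − ⌊6493/423⌋ = 16 − 15 = 1
n=24: ⌊(25·280+53)/423⌋ − ⌊(24·280+53)/423⌋ = ⌊7053/423⌋ − ⌊6773/423⌋ = 16 − 16 = 0
n=25: ⌊(26·280+53)/423⌋ − ⌊(25·280+53)/423⌋ = ⌊7333/423⌋ − ⌊7053/423⌋ = 17 − 16 = 1
n=26: ⌊(27·280+53)/423⌋ − ⌊(26·280+53)/423⌋ = ⌊7613/423⌋ − ⌊7333/423⌋ = 17 − 17 = 0
n=27: ⌊(28·280+53)/423⌋ − ⌊(27·280+53)/423⌋ = ⌊7893/423⌋ − ⌊7613/423⌋ = 18 − 17 = 1
n=28: ⌊(29·280+53)/423⌋ − ⌊(28·280+53)/423⌋ = ⌊8173/423⌋ − ⌊7893/423⌋ = 19 − 18 = 1
n=29: ⌊(30·280+53)/423⌋ − ⌊(29·280+53)/423⌋ = ⌊8453/423⌋ − ⌊8173/423⌋ = 19 − 19 = 0
n=30: ⌊(31·280+53)/423⌋ − ⌊(30·280+53)/423⌋ = ⌊8733/423⌋ − ⌊8453/423⌋ = 20 − 19 = 1
n=31: ⌊(32·280+53)/423⌋ − ⌊(31·280+53)/423⌋ = ⌊9013/423⌋ − ⌊8733/423⌋ = 21 − 20 = 1
n=32: ⌊(33·280+53)/423⌋ − ⌊(32·280+53)/423⌋ = ⌊9293/423⌋ − ⌊9013/423⌋ = 21 − 21 = 0
n=33: ⌊(34·280+53)/423⌋ − ⌊(33·280+53)/423⌋ = ⌊9573/423⌋ − ⌊9293/423⌋ = 22 − 21 = 1
n=34: ⌊(35·280+53)/423⌋ − ⌊(34·280+53)/423⌋ = ⌊9853/423⌋ − ⌊9573/423⌋ = 23 − 22 = 1
n=35: ⌊(36·280+53)/423⌋ − ⌊(35·280+53)/423⌋ = ⌊10133/423⌋ − ⌊9853/423⌋ = 23 − 23 = 0
n=36: ⌊(37·280+53)/423⌋ − ⌊(36·280+53)/423⌋ = ⌊10413/423⌋ − ⌊10133/423⌋ = 24 − 23 = 1
n=37: ⌊(38·280+53)/423⌋ − ⌊(37·280+53)/423⌋ = ⌊10693/423⌋ − ⌊10413/423⌋ = 25 − 24 = 1
n=38: ⌊(39·280+53)/423⌋ − ⌊(38·280+53)/423⌋ = ⌊10973/423⌋ − ⌊10693/423⌋ = 25 − 25 = 0
n=39: ⌊(40·280+53)/423⌋ − ⌊(39·280+53)/423⌋ = ⌊11253/423⌋ − ⌊10973/423⌋ = 26 − 25 = 1
n=40: ⌊(41·280+53)/423⌋ − ⌊(40·280+53)/423⌋ = ⌊11533/423⌋ − ⌊11253/423⌋ = 27 − 26 = 1
n=41: ⌊(42·280+53)/423⌋ − ⌊(41·280+53)/423⌋ = ⌊11813/423⌋ − ⌊11533/423⌋ = 27 − 27 = 0
n=42: ⌊(43·280+53)/423⌋ − ⌊(42·280+53)/423⌋ = ⌊12093/423⌋ − ⌊11813/423⌋ = 28 − 27 = 1
n=43: ⌊(44·280+53)/423⌋ − ⌊(43·280+53)/423⌋ = ⌊12373/423⌋ − ⌊12093/423⌋ = 29 − 28 = 1
n=44: ⌊(45·280+53)/423⌋ − ⌊(44·280+53)/423⌋ = ⌊12653/423⌋ − ⌊12373/423⌋ = 29 − 29 = 0
n=45: ⌊(46·280+53)/423⌋ − ⌊(45·280+53)/423⌋ = ⌊12933/423⌋ − ⌊12653/423⌋ = 30 − 29 = 1
n=46: ⌊(47·280+53)/423⌋ − ⌊(46·280+53)/423⌋ = ⌊13213/423⌋ − ⌊12933/423⌋ = 31 − 30 = 1
n=47: ⌊(48·280+53)/423⌋ − ⌊(47·280+53)/423⌋ = ⌊13493/423⌋ − ⌊13213/423⌋ = 31 − 31 = 0
n=48: ⌊(49·280+53)/423⌋ − ⌊(48·280+53)/423⌋ = ⌊13773/423⌋ − ⌊13493/423⌋ = 32 − 31 = 1
n=49: ⌊(50·280+53)/423⌋ − ⌊(49·280+53)/423⌋ = ⌊14053/423⌋ − ⌊13773/423⌋ = 33 − 32 = 1
n=50: ⌊(51·280+53)/423⌋ − ⌊(50·280+53)/423⌋ = ⌊14333/423⌋ − ⌊14053/423⌋ = 33 − 33 = 0
n=51: ⌊(52·280+53)/423⌋ − ⌊(51·280+53)/423⌋ = ⌊14613/423⌋ − ⌊14333/423⌋ = 34 − 33 = 1
n=52: ⌊(53·280+53)/423⌋ − ⌊(52·280+53)/423⌋ = ⌊14893/423⌋ − ⌊14613/423⌋ = 35 − 34 = 1
n=53: ⌊(54·280+53)/423⌋ − ⌊(53·280+53)/423⌋ = ⌊15173/423⌋ − ⌊14893/423⌋ = 35 − 35 = 0
n=54: ⌊(55·280+53)/423⌋ − ⌊(54·280+53)/423⌋ = ⌊15453/423⌋ − ⌊15173/423⌋ = 36 − 35 = 1
n=55: ⌊(56·280+53)/423⌋ − ⌊(55·280+53)/423⌋ = ⌊15733/423⌋ − ⌊15453/423⌋ = 37 − 36 = 1
n=56: ⌊(57·280+53)/423⌋ − ⌊(56·280+53)/423⌋ = ⌊16013/423⌋ − ⌊15733/423⌋ = 37 − 37 = 0
n=57: ⌊(58·280+53)/423⌋ − ⌊(57·280+53)/423⌋ = ⌊16293/423⌋ − ⌊16013/423⌋ = 38 − 37 = 1
n=58: ⌊(59·280+53)/423⌋ − ⌊(58·280+53)/423⌋ = ⌊16573/423⌋ − ⌊16293/423⌋ = 39 − 38 = 1
n=59: ⌊(60·280+53)/423⌋ − ⌊(59·280+53)/423⌋ = ⌊16853/423⌋ − ⌊16573/423⌋ = 39 − 39 = 0
n=60: ⌊(61·280+53)/423⌋ − ⌊(60·280+53)/423⌋ = ⌊17133/423⌋ − ⌊16853/423⌋ = 40 − 39 = 1
n=61: ⌊(62·280+53)/423⌋ − ⌊(61·280+53)/423⌋ = ⌊17413/423⌋ − ⌊17133/423⌋ = 41 − 40 = 1
n=62: ⌊(63·280+53)/423⌋ − ⌊(62·280+53)/423⌋ = ⌊17693/423⌋ − ⌊17413/423⌋ = 41 − 41 = 0
n=63: ⌊(64·280+53)/423⌋ − ⌊(63·280+53)/423⌋ = ⌊17973/423⌋ − ⌊17693/423⌋ = 42 − 41 = 1
n=64: ⌊(65·280+53)/423⌋ − ⌊(64·280+53)/423⌋ = ⌊18253/423⌋ − ⌊17973/423⌋ = 43 − 42 = 1
n=65: ⌊(66·280+53)/423⌋ − ⌊(65·280+53)/423⌋ = ⌊18533/423⌋ − ⌊18253/423⌋ = 43 − 43 = 0
n=66: ⌊(67·280+53)/423⌋ − ⌊(66·280+53)/423⌋ = ⌊18813/423⌋ − ⌊18533/423⌋ = 44 − 43 = 1


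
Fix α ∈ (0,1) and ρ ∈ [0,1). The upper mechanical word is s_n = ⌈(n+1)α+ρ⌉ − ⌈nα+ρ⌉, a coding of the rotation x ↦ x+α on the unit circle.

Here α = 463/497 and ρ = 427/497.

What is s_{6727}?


1

(n+1)α + ρ = (6728·463 + 427) / 497 = 3115491/497
nα + ρ     = (6727·463 + 427) / 497 = 3115028/497
⌈3115491/497⌉ = 6269,  ⌈3115028/497⌉ = 6268
s_{6727} = 6269 − 6268 = 1


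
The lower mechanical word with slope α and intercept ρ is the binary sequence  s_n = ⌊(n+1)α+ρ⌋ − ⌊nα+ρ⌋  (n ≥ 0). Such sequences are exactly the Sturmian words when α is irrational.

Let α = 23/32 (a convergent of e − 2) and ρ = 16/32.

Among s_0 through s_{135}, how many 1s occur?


#1s = Σ_{n=0}^{135} s_n = Σ_{n=0}^{135} (⌊(n+1)α+ρ⌋ − ⌊nα+ρ⌋)
the sum telescopes: every ⌊nα+ρ⌋ with 0 < n < 136 appears once with + and once with −, leaving ⌊136α+ρ⌋ − ⌊0·α+ρ⌋
136α + ρ = (136·23 + 16) / 32 = 3144/32
ρ = 16/32
⌊3144/32⌋ = 98,  ⌊16/32⌋ = 0
#1s = 98 − 0 = 98

98


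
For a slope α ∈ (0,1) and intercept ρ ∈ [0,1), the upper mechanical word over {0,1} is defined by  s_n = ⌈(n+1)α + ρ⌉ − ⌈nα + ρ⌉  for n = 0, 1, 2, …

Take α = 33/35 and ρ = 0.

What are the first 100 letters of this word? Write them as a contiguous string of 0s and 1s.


n=0: ⌈(1·33)/35⌉ − ⌈(0·33)/35⌉ = ⌈33/35⌉ − ⌈0/35⌉ = 1 − 0 = 1
n=1: ⌈(2·33)/35⌉ − ⌈(1·33)/35⌉ = ⌈66/35⌉ − ⌈33/35⌉ = 2 − 1 = 1
n=2: ⌈(3·33)/35⌉ − ⌈(2·33)/35⌉ = ⌈99/35⌉ − ⌈66/35⌉ = 3 − 2 = 1
n=3: ⌈(4·33)/35⌉ − ⌈(3·33)/35⌉ = ⌈132/35⌉ − ⌈99/35⌉ = 4 − 3 = 1
n=4: ⌈(5·33)/35⌉ − ⌈(4·33)/35⌉ = ⌈165/35⌉ − ⌈132/35⌉ = 5 − 4 = 1
n=5: ⌈(6·33)/35⌉ − ⌈(5·33)/35⌉ = ⌈198/35⌉ − ⌈165/35⌉ = 6 − 5 = 1
n=6: ⌈(7·33)/35⌉ − ⌈(6·33)/35⌉ = ⌈231/35⌉ − ⌈198/35⌉ = 7 − 6 = 1
n=7: ⌈(8·33)/35⌉ − ⌈(7·33)/35⌉ = ⌈264/35⌉ − ⌈231/35⌉ = 8 − 7 = 1
n=8: ⌈(9·33)/35⌉ − ⌈(8·33)/35⌉ = ⌈297/35⌉ − ⌈264/35⌉ = 9 − 8 = 1
n=9: ⌈(10·33)/35⌉ − ⌈(9·33)/35⌉ = ⌈330/35⌉ − ⌈297/35⌉ = 10 − 9 = 1
n=10: ⌈(11·33)/35⌉ − ⌈(10·33)/35⌉ = ⌈363/35⌉ − ⌈330/35⌉ = 11 − 10 = 1
n=11: ⌈(12·33)/35⌉ − ⌈(11·33)/35⌉ = ⌈396/35⌉ − ⌈363/35⌉ = 12 − 11 = 1
n=12: ⌈(13·33)/35⌉ − ⌈(12·33)/35⌉ = ⌈429/35⌉ − ⌈396/35⌉ = 13 − 12 = 1
n=13: ⌈(14·33)/35⌉ − ⌈(13·33)/35⌉ = ⌈462/35⌉ − ⌈429/35⌉ = 14 − 13 = 1
n=14: ⌈(15·33)/35⌉ − ⌈(14·33)/35⌉ = ⌈495/35⌉ − ⌈462/35⌉ = 15 − 14 = 1
n=15: ⌈(16·33)/35⌉ − ⌈(15·33)/35⌉ = ⌈528/35⌉ − ⌈495/35⌉ = 16 − 15 = 1
n=16: ⌈(17·33)/35⌉ − ⌈(16·33)/35⌉ = ⌈561/35⌉ − ⌈528/35⌉ = 17 − 16 = 1
n=17: ⌈(18·33)/35⌉ − ⌈(17·33)/35⌉ = ⌈594/35⌉ − ⌈561/35⌉ = 17 − 17 = 0
n=18: ⌈(19·33)/35⌉ − ⌈(18·33)/35⌉ = ⌈627/35⌉ − ⌈594/35⌉ = 18 − 17 = 1
n=19: ⌈(20·33)/35⌉ − ⌈(19·33)/35⌉ = ⌈660/35⌉ − ⌈627/35⌉ = 19 − 18 = 1
n=20: ⌈(21·33)/35⌉ − ⌈(20·33)/35⌉ = ⌈693/35⌉ − ⌈660/35⌉ = 20 − 19 = 1
n=21: ⌈(22·33)/35⌉ − ⌈(21·33)/35⌉ = ⌈726/35⌉ − ⌈693/35⌉ = 21 − 20 = 1
n=22: ⌈(23·33)/35⌉ − ⌈(22·33)/35⌉ = ⌈759/35⌉ − ⌈726/35⌉ = 22 − 21 = 1
n=23: ⌈(24·33)/35⌉ − ⌈(23·33)/35⌉ = ⌈792/35⌉ − ⌈759/35⌉ = 23 − 22 = 1
n=24: ⌈(25·33)/35⌉ − ⌈(24·33)/35⌉ = ⌈825/35⌉ − ⌈792/35⌉ = 24 − 23 = 1
n=25: ⌈(26·33)/35⌉ − ⌈(25·33)/35⌉ = ⌈858/35⌉ − ⌈825/35⌉ = 25 − 24 = 1
n=26: ⌈(27·33)/35⌉ − ⌈(26·33)/35⌉ = ⌈891/35⌉ − ⌈858/35⌉ = 26 − 25 = 1
n=27: ⌈(28·33)/35⌉ − ⌈(27·33)/35⌉ = ⌈924/35⌉ − ⌈891/35⌉ = 27 − 26 = 1
n=28: ⌈(29·33)/35⌉ − ⌈(28·33)/35⌉ = ⌈957/35⌉ − ⌈924/35⌉ = 28 − 27 = 1
n=29: ⌈(30·33)/35⌉ − ⌈(29·33)/35⌉ = ⌈990/35⌉ − ⌈957/35⌉ = 29 − 28 = 1
n=30: ⌈(31·33)/35⌉ − ⌈(30·33)/35⌉ = ⌈1023/35⌉ − ⌈990/35⌉ = 30 − 29 = 1
n=31: ⌈(32·33)/35⌉ − ⌈(31·33)/35⌉ = ⌈1056/35⌉ − ⌈1023/35⌉ = 31 − 30 = 1
n=32: ⌈(33·33)/35⌉ − ⌈(32·33)/35⌉ = ⌈1089/35⌉ − ⌈1056/35⌉ = 32 − 31 = 1
n=33: ⌈(34·33)/35⌉ − ⌈(33·33)/35⌉ = ⌈1122/35⌉ − ⌈1089/35⌉ = 33 − 32 = 1
n=34: ⌈(35·33)/35⌉ − ⌈(34·33)/35⌉ = ⌈1155/35⌉ − ⌈1122/35⌉ = 33 − 33 = 0
n=35: ⌈(36·33)/35⌉ − ⌈(35·33)/35⌉ = ⌈1188/35⌉ − ⌈1155/35⌉ = 34 − 33 = 1
n=36: ⌈(37·33)/35⌉ − ⌈(36·33)/35⌉ = ⌈1221/35⌉ − ⌈1188/35⌉ = 35 − 34 = 1
n=37: ⌈(38·33)/35⌉ − ⌈(37·33)/35⌉ = ⌈1254/35⌉ − ⌈1221/35⌉ = 36 − 35 = 1
n=38: ⌈(39·33)/35⌉ − ⌈(38·33)/35⌉ = ⌈1287/35⌉ − ⌈1254/35⌉ = 37 − 36 = 1
n=39: ⌈(40·33)/35⌉ − ⌈(39·33)/35⌉ = ⌈1320/35⌉ − ⌈1287/35⌉ = 38 − 37 = 1
n=40: ⌈(41·33)/35⌉ − ⌈(40·33)/35⌉ = ⌈1353/35⌉ − ⌈1320/35⌉ = 39 − 38 = 1
n=41: ⌈(42·33)/35⌉ − ⌈(41·33)/35⌉ = ⌈1386/35⌉ − ⌈1353/35⌉ = 40 − 39 = 1
n=42: ⌈(43·33)/35⌉ − ⌈(42·33)/35⌉ = ⌈1419/35⌉ − ⌈1386/35⌉ = 41 − 40 = 1
n=43: ⌈(44·33)/35⌉ − ⌈(43·33)/35⌉ = ⌈1452/35⌉ − ⌈1419/35⌉ = 42 − 41 = 1
n=44: ⌈(45·33)/35⌉ − ⌈(44·33)/35⌉ = ⌈1485/35⌉ − ⌈1452/35⌉ = 43 − 42 = 1
n=45: ⌈(46·33)/35⌉ − ⌈(45·33)/35⌉ = ⌈1518/35⌉ − ⌈1485/35⌉ = 44 − 43 = 1
n=46: ⌈(47·33)/35⌉ − ⌈(46·33)/35⌉ = ⌈1551/35⌉ − ⌈1518/35⌉ = 45 − 44 = 1
n=47: ⌈(48·33)/35⌉ − ⌈(47·33)/35⌉ = ⌈1584/35⌉ − ⌈1551/35⌉ = 46 − 45 = 1
n=48: ⌈(49·33)/35⌉ − ⌈(48·33)/35⌉ = ⌈1617/35⌉ − ⌈1584/35⌉ = 47 − 46 = 1
n=49: ⌈(50·33)/35⌉ − ⌈(49·33)/35⌉ = ⌈1650/35⌉ − ⌈1617/35⌉ = 48 − 47 = 1
n=50: ⌈(51·33)/35⌉ − ⌈(50·33)/35⌉ = ⌈1683/35⌉ − ⌈1650/35⌉ = 49 − 48 = 1
n=51: ⌈(52·33)/35⌉ − ⌈(51·33)/35⌉ = ⌈1716/35⌉ − ⌈1683/35⌉ = 50 − 49 = 1
n=52: ⌈(53·33)/35⌉ − ⌈(52·33)/35⌉ = ⌈1749/35⌉ − ⌈1716/35⌉ = 50 − 50 = 0
n=53: ⌈(54·33)/35⌉ − ⌈(53·33)/35⌉ = ⌈1782/35⌉ − ⌈1749/35⌉ = 51 − 50 = 1
n=54: ⌈(55·33)/35⌉ − ⌈(54·33)/35⌉ = ⌈1815/35⌉ − ⌈1782/35⌉ = 52 − 51 = 1
n=55: ⌈(56·33)/35⌉ − ⌈(55·33)/35⌉ = ⌈1848/35⌉ − ⌈1815/35⌉ = 53 − 52 = 1
n=56: ⌈(57·33)/35⌉ − ⌈(56·33)/35⌉ = ⌈1881/35⌉ − ⌈1848/35⌉ = 54 − 53 = 1
n=57: ⌈(58·33)/35⌉ − ⌈(57·33)/35⌉ = ⌈1914/35⌉ − ⌈1881/35⌉ = 55 − 54 = 1
n=58: ⌈(59·33)/35⌉ − ⌈(58·33)/35⌉ = ⌈1947/35⌉ − ⌈1914/35⌉ = 56 − 55 = 1
n=59: ⌈(60·33)/35⌉ − ⌈(59·33)/35⌉ = ⌈1980/35⌉ − ⌈1947/35⌉ = 57 − 56 = 1
n=60: ⌈(61·33)/35⌉ − ⌈(60·33)/35⌉ = ⌈2013/35⌉ − ⌈1980/35⌉ = 58 − 57 = 1
n=61: ⌈(62·33)/35⌉ − ⌈(61·33)/35⌉ = ⌈2046/35⌉ − ⌈2013/35⌉ = 59 − 58 = 1
n=62: ⌈(63·33)/35⌉ − ⌈(62·33)/35⌉ = ⌈2079/35⌉ − ⌈2046/35⌉ = 60 − 59 = 1
n=63: ⌈(64·33)/35⌉ − ⌈(63·33)/35⌉ = ⌈2112/35⌉ − ⌈2079/35⌉ = 61 − 60 = 1
n=64: ⌈(65·33)/35⌉ − ⌈(64·33)/35⌉ = ⌈2145/35⌉ − ⌈2112/35⌉ = 62 − 61 = 1
n=65: ⌈(66·33)/35⌉ − ⌈(65·33)/35⌉ = ⌈2178/35⌉ − ⌈2145/35⌉ = 63 − 62 = 1
n=66: ⌈(67·33)/35⌉ − ⌈(66·33)/35⌉ = ⌈2211/35⌉ − ⌈2178/35⌉ = 64 − 63 = 1
n=67: ⌈(68·33)/35⌉ − ⌈(67·33)/35⌉ = ⌈2244/35⌉ − ⌈2211/35⌉ = 65 − 64 = 1
n=68: ⌈(69·33)/35⌉ − ⌈(68·33)/35⌉ = ⌈2277/35⌉ − ⌈2244/35⌉ = 66 − 65 = 1
n=69: ⌈(70·33)/35⌉ − ⌈(69·33)/35⌉ = ⌈2310/35⌉ − ⌈2277/35⌉ = 66 − 66 = 0
n=70: ⌈(71·33)/35⌉ − ⌈(70·33)/35⌉ = ⌈2343/35⌉ − ⌈2310/35⌉ = 67 − 66 = 1
n=71: ⌈(72·33)/35⌉ − ⌈(71·33)/35⌉ = ⌈2376/35⌉ − ⌈2343/35⌉ = 68 − 67 = 1
n=72: ⌈(73·33)/35⌉ − ⌈(72·33)/35⌉ = ⌈2409/35⌉ − ⌈2376/35⌉ = 69 − 68 = 1
n=73: ⌈(74·33)/35⌉ − ⌈(73·33)/35⌉ = ⌈2442/35⌉ − ⌈2409/35⌉ = 70 − 69 = 1
n=74: ⌈(75·33)/35⌉ − ⌈(74·33)/35⌉ = ⌈2475/35⌉ − ⌈2442/35⌉ = 71 − 70 = 1
n=75: ⌈(76·33)/35⌉ − ⌈(75·33)/35⌉ = ⌈2508/35⌉ − ⌈2475/35⌉ = 72 − 71 = 1
n=76: ⌈(77·33)/35⌉ − ⌈(76·33)/35⌉ = ⌈2541/35⌉ − ⌈2508/35⌉ = 73 − 72 = 1
n=77: ⌈(78·33)/35⌉ − ⌈(77·33)/35⌉ = ⌈2574/35⌉ − ⌈2541/35⌉ = 74 − 73 = 1
n=78: ⌈(79·33)/35⌉ − ⌈(78·33)/35⌉ = ⌈2607/35⌉ − ⌈2574/35⌉ = 75 − 74 = 1
n=79: ⌈(80·33)/35⌉ − ⌈(79·33)/35⌉ = ⌈2640/35⌉ − ⌈2607/35⌉ = 76 − 75 = 1
n=80: ⌈(81·33)/35⌉ − ⌈(80·33)/35⌉ = ⌈2673/35⌉ − ⌈2640/35⌉ = 77 − 76 = 1
n=81: ⌈(82·33)/35⌉ − ⌈(81·33)/35⌉ = ⌈2706/35⌉ − ⌈2673/35⌉ = 78 − 77 = 1
n=82: ⌈(83·33)/35⌉ − ⌈(82·33)/35⌉ = ⌈2739/35⌉ − ⌈2706/35⌉ = 79 − 78 = 1
n=83: ⌈(84·33)/35⌉ − ⌈(83·33)/35⌉ = ⌈2772/35⌉ − ⌈2739/35⌉ = 80 − 79 = 1
n=84: ⌈(85·33)/35⌉ − ⌈(84·33)/35⌉ = ⌈2805/35⌉ − ⌈2772/35⌉ = 81 − 80 = 1
n=85: ⌈(86·33)/35⌉ − ⌈(85·33)/35⌉ = ⌈2838/35⌉ − ⌈2805/35⌉ = 82 − 81 = 1
n=86: ⌈(87·33)/35⌉ − ⌈(86·33)/35⌉ = ⌈2871/35⌉ − ⌈2838/35⌉ = 83 − 82 = 1
n=87: ⌈(88·33)/35⌉ − ⌈(87·33)/35⌉ = ⌈2904/35⌉ − ⌈2871/35⌉ = 83 − 83 = 0
n=88: ⌈(89·33)/35⌉ − ⌈(88·33)/35⌉ = ⌈2937/35⌉ − ⌈2904/35⌉ = 84 − 83 = 1
n=89: ⌈(90·33)/35⌉ − ⌈(89·33)/35⌉ = ⌈2970/35⌉ − ⌈2937/35⌉ = 85 − 84 = 1
n=90: ⌈(91·33)/35⌉ − ⌈(90·33)/35⌉ = ⌈3003/35⌉ − ⌈2970/35⌉ = 86 − 85 = 1
n=91: ⌈(92·33)/35⌉ − ⌈(91·33)/35⌉ = ⌈3036/35⌉ − ⌈3003/35⌉ = 87 − 86 = 1
n=92: ⌈(93·33)/35⌉ − ⌈(92·33)/35⌉ = ⌈3069/35⌉ − ⌈3036/35⌉ = 88 − 87 = 1
n=93: ⌈(94·33)/35⌉ − ⌈(93·33)/35⌉ = ⌈3102/35⌉ − ⌈3069/35⌉ = 89 − 88 = 1
n=94: ⌈(95·33)/35⌉ − ⌈(94·33)/35⌉ = ⌈3135/35⌉ − ⌈3102/35⌉ = 90 − 89 = 1
n=95: ⌈(96·33)/35⌉ − ⌈(95·33)/35⌉ = ⌈3168/35⌉ − ⌈3135/35⌉ = 91 − 90 = 1
n=96: ⌈(97·33)/35⌉ − ⌈(96·33)/35⌉ = ⌈3201/35⌉ − ⌈3168/35⌉ = 92 − 91 = 1
n=97: ⌈(98·33)/35⌉ − ⌈(97·33)/35⌉ = ⌈3234/35⌉ − ⌈3201/35⌉ = 93 − 92 = 1
n=98: ⌈(99·33)/35⌉ − ⌈(98·33)/35⌉ = ⌈3267/35⌉ − ⌈3234/35⌉ = 94 − 93 = 1
n=99: ⌈(100·33)/35⌉ − ⌈(99·33)/35⌉ = ⌈3300/35⌉ − ⌈3267/35⌉ = 95 − 94 = 1

1111111111111111101111111111111111011111111111111111011111111111111110111111111111111110111111111111
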